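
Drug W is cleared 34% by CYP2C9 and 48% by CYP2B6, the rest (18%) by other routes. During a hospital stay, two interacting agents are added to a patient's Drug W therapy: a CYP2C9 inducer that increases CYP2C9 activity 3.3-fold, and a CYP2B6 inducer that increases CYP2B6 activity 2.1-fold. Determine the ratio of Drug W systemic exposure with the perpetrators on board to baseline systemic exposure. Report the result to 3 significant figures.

CYP2C9: 0.34 × 3.3 = 1.122
CYP2B6: 0.48 × 2.1 = 1.008
Other: 0.18 (unchanged)
New clearance relative to baseline: 1.122 + 1.008 + 0.18 = 2.31.
Because systemic exposure varies inversely with clearance, the combined effect is 1 / 2.31 = 0.433.

0.433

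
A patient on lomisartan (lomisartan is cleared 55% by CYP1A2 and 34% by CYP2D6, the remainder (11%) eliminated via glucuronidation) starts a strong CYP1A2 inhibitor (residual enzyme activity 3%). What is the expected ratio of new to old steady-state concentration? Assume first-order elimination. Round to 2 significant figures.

2.1

The CYP1A2 pathway (55% of clearance) is reduced to 0.03× activity: 0.55 × 0.03 = 0.0165.
CYP2D6 (34%) and the residual 11% are unaffected.
New clearance relative to baseline: 0.0165 + 0.34 + 0.11 = 0.4665.
Steady-state concentration is inversely proportional to clearance, so the fold-change is 1 / 0.4665 = 2.1.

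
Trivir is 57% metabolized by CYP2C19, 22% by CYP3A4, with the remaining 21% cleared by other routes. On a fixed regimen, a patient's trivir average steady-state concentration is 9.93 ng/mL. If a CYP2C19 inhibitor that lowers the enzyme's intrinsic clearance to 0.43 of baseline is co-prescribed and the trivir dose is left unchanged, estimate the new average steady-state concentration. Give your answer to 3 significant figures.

The CYP2C19 pathway (57% of clearance) is reduced to 0.43× activity: 0.57 × 0.43 = 0.2451.
CYP3A4 (22%) and the residual 21% are unaffected.
CL_new/CL_old = 0.2451 + 0.22 + 0.21 = 0.6751.
New average steady-state concentration = baseline ÷ relative clearance = 9.93 / 0.6751 = 14.7 ng/mL.

14.7 ng/mL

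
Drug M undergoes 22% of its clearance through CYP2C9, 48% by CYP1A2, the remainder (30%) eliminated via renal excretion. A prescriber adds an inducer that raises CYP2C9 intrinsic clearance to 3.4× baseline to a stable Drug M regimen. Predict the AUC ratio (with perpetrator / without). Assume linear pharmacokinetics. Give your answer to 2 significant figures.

0.65

The CYP2C9 pathway (22% of clearance) is boosted to 3.4× activity: 0.22 × 3.4 = 0.748.
CYP1A2 (48%) and the residual 30% are unaffected.
Relative clearance = 0.748 + 0.48 + 0.3 = 1.528.
Since AUC ∝ 1/CL, the ratio is 1 / 1.528 = 0.65.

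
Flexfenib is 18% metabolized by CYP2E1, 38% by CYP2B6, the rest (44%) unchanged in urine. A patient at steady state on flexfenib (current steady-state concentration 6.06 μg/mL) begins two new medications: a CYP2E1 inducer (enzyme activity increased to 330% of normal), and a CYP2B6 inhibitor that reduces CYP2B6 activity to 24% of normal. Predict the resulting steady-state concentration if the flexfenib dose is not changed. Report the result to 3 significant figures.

5.39 μg/mL

The CYP2E1 pathway (18% of clearance) rises to 3.3× activity: 0.18 × 3.3 = 0.594.
The CYP2B6 pathway (38% of clearance) drops to 0.24× activity: 0.38 × 0.24 = 0.0912.
Non-CYP routes (44%) are unchanged.
New clearance relative to baseline: 0.594 + 0.0912 + 0.44 = 1.1252.
Dividing the baseline by the relative clearance: 6.06 / 1.1252 = 5.39 μg/mL.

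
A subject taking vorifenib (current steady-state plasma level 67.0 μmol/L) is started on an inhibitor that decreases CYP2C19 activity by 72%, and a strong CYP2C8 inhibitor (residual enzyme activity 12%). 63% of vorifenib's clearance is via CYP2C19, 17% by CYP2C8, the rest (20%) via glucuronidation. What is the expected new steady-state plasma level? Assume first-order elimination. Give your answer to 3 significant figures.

169 μmol/L

CYP2C19: 0.63 × 0.28 = 0.1764
CYP2C8: 0.17 × 0.12 = 0.0204
Other: 0.2 (unchanged)
Relative clearance = 0.1764 + 0.0204 + 0.2 = 0.3968.
New steady-state plasma level = 67.0 / 0.3968 = 169 μmol/L (concentration scales inversely with clearance).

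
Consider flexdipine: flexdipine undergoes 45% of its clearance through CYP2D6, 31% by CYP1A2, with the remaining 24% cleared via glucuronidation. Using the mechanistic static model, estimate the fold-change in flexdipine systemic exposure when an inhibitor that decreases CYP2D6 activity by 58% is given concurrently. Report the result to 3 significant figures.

The CYP2D6 pathway (45% of clearance) drops to 0.42× activity: 0.45 × 0.42 = 0.189.
CYP1A2 (31%) and the residual 24% are unaffected.
CL_new/CL_old = 0.189 + 0.31 + 0.24 = 0.739.
Systemic exposure is inversely proportional to clearance, so the fold-change is 1 / 0.739 = 1.35.

1.35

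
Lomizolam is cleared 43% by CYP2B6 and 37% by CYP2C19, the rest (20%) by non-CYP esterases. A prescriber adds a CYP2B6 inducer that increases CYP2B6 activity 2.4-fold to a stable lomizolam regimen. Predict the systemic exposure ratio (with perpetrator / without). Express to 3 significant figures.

0.624

The CYP2B6 pathway (43% of clearance) rises to 2.4× activity: 0.43 × 2.4 = 1.032.
CYP2C19 (37%) and the residual 20% are unaffected.
New clearance relative to baseline: 1.032 + 0.37 + 0.2 = 1.602.
Systemic exposure ratio = CL_old/CL_new = 1 / 1.602 = 0.624.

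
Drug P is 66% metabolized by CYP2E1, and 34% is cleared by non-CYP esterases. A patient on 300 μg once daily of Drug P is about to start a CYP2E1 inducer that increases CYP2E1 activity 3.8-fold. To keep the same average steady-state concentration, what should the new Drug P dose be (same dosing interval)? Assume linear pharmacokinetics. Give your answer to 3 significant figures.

854 μg

CYP2E1: 0.66 × 3.8 = 2.508
Other: 0.34 (unchanged)
CL_new/CL_old = 2.508 + 0.34 = 2.848.
Css,avg = (dose rate)/CL, so holding Css fixed requires dose ∝ CL: 300 × 2.848 = 854 μg.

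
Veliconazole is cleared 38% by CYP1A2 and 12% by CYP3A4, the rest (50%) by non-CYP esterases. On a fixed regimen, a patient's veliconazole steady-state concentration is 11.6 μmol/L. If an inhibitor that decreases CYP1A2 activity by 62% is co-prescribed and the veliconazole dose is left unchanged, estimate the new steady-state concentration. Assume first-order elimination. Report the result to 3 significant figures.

15.2 μmol/L

The CYP1A2 pathway (38% of clearance) drops to 0.38× activity: 0.38 × 0.38 = 0.1444.
CYP3A4 (12%) and the residual 50% are unaffected.
CL_new/CL_old = 0.1444 + 0.12 + 0.5 = 0.7644.
With dosing unchanged, steady-state concentration scales as 1/CL: 11.6 / 0.7644 = 15.2 μmol/L.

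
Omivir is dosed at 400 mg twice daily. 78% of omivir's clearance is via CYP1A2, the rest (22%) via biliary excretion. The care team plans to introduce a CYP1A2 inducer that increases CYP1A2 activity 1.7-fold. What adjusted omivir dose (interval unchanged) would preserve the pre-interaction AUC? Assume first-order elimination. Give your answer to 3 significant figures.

CYP1A2: 0.78 × 1.7 = 1.326
Other: 0.22 (unchanged)
CL_new/CL_old = 1.326 + 0.22 = 1.546.
To maintain the same steady-state level, dose must scale with clearance: new dose = 400 × 1.546 = 618 mg.

618 mg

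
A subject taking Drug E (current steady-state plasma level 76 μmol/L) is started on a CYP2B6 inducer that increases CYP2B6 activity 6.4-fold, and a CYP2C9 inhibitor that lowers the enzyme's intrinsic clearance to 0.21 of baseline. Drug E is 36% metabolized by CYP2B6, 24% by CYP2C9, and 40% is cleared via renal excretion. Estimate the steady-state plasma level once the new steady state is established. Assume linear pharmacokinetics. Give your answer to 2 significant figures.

The CYP2B6 pathway (36% of clearance) rises to 6.4× activity: 0.36 × 6.4 = 2.304.
The CYP2C9 pathway (24% of clearance) is reduced to 0.21× activity: 0.24 × 0.21 = 0.0504.
Non-CYP routes (40%) are unchanged.
New clearance relative to baseline: 2.304 + 0.0504 + 0.4 = 2.7544.
Steady-state plasma level ∝ 1/CL: new value = 76 / 2.7544 = 28 μmol/L.

28 μmol/L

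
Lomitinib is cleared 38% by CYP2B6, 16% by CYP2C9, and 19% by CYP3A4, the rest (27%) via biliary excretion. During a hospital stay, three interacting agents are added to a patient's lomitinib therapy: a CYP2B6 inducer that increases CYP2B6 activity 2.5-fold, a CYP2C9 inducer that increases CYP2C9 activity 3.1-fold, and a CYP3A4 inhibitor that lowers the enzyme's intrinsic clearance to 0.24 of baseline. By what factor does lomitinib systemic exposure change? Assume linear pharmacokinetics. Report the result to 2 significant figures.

The CYP2B6 pathway (38% of clearance) rises to 2.5× activity: 0.38 × 2.5 = 0.95.
The CYP2C9 pathway (16% of clearance) is boosted to 3.1× activity: 0.16 × 3.1 = 0.496.
The CYP3A4 pathway (19% of clearance) is reduced to 0.24× activity: 0.19 × 0.24 = 0.0456.
The remaining 27% of clearance is unaffected.
CL_new/CL_old = 0.95 + 0.496 + 0.0456 + 0.27 = 1.7616.
Net systemic exposure ratio = 1 / 1.7616 = 0.57.

0.57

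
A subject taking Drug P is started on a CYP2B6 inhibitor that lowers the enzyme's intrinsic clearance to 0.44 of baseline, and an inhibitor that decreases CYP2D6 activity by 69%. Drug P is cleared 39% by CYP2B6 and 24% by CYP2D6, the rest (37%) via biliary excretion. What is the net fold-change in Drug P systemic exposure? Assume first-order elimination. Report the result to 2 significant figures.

1.6

The CYP2B6 pathway (39% of clearance) is reduced to 0.44× activity: 0.39 × 0.44 = 0.1716.
The CYP2D6 pathway (24% of clearance) is reduced to 0.31× activity: 0.24 × 0.31 = 0.0744.
Non-CYP routes (37%) are unchanged.
CL_new/CL_old = 0.1716 + 0.0744 + 0.37 = 0.616.
Systemic exposure ∝ 1/CL: fold-change = 1 / 0.616 = 1.6.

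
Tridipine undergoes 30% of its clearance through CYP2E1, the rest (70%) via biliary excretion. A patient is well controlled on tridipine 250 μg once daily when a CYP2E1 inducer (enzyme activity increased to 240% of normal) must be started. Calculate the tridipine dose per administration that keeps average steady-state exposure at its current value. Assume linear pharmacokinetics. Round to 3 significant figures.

CYP2E1: 0.3 × 2.4 = 0.72
Other: 0.7 (unchanged)
New clearance relative to baseline: 0.72 + 0.7 = 1.42.
Css,avg = (dose rate)/CL, so holding Css fixed requires dose ∝ CL: 250 × 1.42 = 355 μg.

355 μg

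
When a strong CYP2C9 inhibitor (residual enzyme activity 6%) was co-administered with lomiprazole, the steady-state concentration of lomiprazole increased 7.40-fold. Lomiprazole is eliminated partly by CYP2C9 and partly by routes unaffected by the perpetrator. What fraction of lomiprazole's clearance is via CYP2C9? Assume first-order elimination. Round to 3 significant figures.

0.920

CL'/CL = 1 / 7.40 = 0.1351
0.06·fm + (1 − fm) = 0.1351
fm = (0.1351 − 1) / (0.06 − 1) = 0.920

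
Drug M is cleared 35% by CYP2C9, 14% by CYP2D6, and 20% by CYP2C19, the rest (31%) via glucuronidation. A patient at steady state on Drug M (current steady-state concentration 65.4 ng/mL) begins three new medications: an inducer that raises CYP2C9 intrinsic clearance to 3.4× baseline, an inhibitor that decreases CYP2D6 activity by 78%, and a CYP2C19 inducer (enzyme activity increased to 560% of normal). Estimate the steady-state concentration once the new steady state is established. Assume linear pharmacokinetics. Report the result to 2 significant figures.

The CYP2C9 pathway (35% of clearance) increases to 3.4× activity: 0.35 × 3.4 = 1.19.
The CYP2D6 pathway (14% of clearance) drops to 0.22× activity: 0.14 × 0.22 = 0.0308.
The CYP2C19 pathway (20% of clearance) is boosted to 5.6× activity: 0.2 × 5.6 = 1.12.
The remaining 31% of clearance is unaffected.
Relative clearance = 1.19 + 0.0308 + 1.12 + 0.31 = 2.6508.
Dividing the baseline by the relative clearance: 65.4 / 2.6508 = 25 ng/mL.

25 ng/mL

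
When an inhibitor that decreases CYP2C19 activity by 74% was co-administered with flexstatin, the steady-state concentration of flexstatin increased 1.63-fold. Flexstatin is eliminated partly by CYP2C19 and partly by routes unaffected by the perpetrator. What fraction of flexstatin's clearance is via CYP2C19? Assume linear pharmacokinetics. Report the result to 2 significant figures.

0.52

Write x for the fraction cleared via CYP2C19. The observed steady-state concentration change means clearance fell to 1/1.63 = 0.6135 of baseline.
Only the CYP2C19 route changed, so 0.6135 = x·0.26 + (1 − x), giving x = 0.52.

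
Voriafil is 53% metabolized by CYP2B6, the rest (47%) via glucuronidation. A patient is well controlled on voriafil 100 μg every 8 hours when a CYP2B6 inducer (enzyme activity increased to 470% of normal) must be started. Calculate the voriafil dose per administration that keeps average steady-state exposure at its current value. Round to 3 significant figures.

CYP2B6: 0.53 × 4.7 = 2.491
Other: 0.47 (unchanged)
CL_new/CL_old = 2.491 + 0.47 = 2.961.
Exposure is unchanged when dose changes in proportion to clearance. New dose = 100 μg × 2.961 = 296 μg.

296 μg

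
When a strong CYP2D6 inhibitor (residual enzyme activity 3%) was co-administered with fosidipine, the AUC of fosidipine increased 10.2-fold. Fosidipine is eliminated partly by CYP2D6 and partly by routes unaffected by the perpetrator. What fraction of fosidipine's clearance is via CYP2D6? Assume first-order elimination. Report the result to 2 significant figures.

Call the CYP2D6 fraction fm. After the interaction, CL_new/CL_old = fm × 0.03 + (1 − fm).
AUC ratio = 1 / (new CL fraction), so new CL fraction = 1 / 10.2 = 0.09804.
fm × 0.03 + 1 − fm = 0.09804  ⇒  fm × (0.03 − 1) = −0.902  ⇒  fm = 0.93.

0.93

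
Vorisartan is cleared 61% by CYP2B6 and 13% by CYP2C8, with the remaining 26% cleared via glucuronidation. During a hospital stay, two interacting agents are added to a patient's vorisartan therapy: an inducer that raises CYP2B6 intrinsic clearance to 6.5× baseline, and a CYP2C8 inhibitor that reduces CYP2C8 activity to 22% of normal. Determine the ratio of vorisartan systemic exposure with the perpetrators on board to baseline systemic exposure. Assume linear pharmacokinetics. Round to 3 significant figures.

CYP2B6: 0.61 × 6.5 = 3.965
CYP2C8: 0.13 × 0.22 = 0.0286
Other: 0.26 (unchanged)
CL_new/CL_old = 3.965 + 0.0286 + 0.26 = 4.2536.
Net systemic exposure ratio = 1 / 4.2536 = 0.235.

0.235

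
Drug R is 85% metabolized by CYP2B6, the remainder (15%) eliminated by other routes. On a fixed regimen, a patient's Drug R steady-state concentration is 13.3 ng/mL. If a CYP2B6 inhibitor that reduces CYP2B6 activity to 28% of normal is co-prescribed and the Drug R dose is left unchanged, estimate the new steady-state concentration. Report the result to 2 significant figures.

34 ng/mL

CYP2B6: 0.85 × 0.28 = 0.238
Other: 0.15 (unchanged)
New clearance relative to baseline: 0.238 + 0.15 = 0.388.
New steady-state concentration = baseline ÷ relative clearance = 13.3 / 0.388 = 34 ng/mL.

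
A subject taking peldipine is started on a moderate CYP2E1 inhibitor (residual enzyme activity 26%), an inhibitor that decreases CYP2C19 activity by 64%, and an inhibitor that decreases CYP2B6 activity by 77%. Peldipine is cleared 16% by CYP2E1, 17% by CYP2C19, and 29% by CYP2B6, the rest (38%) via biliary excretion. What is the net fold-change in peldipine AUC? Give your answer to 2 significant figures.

1.8

The CYP2E1 pathway (16% of clearance) drops to 0.26× activity: 0.16 × 0.26 = 0.0416.
The CYP2C19 pathway (17% of clearance) is reduced to 0.36× activity: 0.17 × 0.36 = 0.0612.
The CYP2B6 pathway (29% of clearance) falls to 0.23× activity: 0.29 × 0.23 = 0.0667.
The remaining 38% of clearance is unaffected.
Relative clearance = 0.0416 + 0.0612 + 0.0667 + 0.38 = 0.5495.
Because AUC varies inversely with clearance, the combined effect is 1 / 0.5495 = 1.8.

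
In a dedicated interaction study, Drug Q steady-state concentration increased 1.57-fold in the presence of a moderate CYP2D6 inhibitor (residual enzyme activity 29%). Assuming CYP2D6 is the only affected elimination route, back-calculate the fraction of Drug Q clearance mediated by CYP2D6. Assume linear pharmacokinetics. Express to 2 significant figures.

0.51

Write x for the fraction cleared via CYP2D6. The observed steady-state concentration change means clearance fell to 1/1.57 = 0.6369 of baseline.
Setting x·0.29 + (1 − x) = 0.6369 and solving: x = (0.6369 − 1)/(0.29 − 1) = 0.51.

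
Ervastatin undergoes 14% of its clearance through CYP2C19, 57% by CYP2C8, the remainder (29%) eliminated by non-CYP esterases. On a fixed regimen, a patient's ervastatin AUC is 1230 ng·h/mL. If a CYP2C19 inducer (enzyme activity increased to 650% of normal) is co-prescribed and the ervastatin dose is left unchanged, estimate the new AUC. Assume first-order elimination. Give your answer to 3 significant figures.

The CYP2C19 pathway (14% of clearance) is boosted to 6.5× activity: 0.14 × 6.5 = 0.91.
CYP2C8 (57%) and the residual 29% are unaffected.
CL_new/CL_old = 0.91 + 0.57 + 0.29 = 1.77.
AUC ∝ 1/CL, so new value = 1230 / 1.77 = 695 ng·h/mL.

695 ng·h/mL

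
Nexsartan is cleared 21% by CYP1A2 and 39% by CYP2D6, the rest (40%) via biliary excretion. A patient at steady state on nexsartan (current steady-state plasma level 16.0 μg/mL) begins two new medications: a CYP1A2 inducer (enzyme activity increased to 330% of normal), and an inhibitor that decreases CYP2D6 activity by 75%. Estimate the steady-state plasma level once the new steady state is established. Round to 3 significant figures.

CYP1A2: 0.21 × 3.3 = 0.693
CYP2D6: 0.39 × 0.25 = 0.0975
Other: 0.4 (unchanged)
New clearance relative to baseline: 0.693 + 0.0975 + 0.4 = 1.1905.
New steady-state plasma level = 16.0 / 1.1905 = 13.4 μg/mL (concentration scales inversely with clearance).

13.4 μg/mL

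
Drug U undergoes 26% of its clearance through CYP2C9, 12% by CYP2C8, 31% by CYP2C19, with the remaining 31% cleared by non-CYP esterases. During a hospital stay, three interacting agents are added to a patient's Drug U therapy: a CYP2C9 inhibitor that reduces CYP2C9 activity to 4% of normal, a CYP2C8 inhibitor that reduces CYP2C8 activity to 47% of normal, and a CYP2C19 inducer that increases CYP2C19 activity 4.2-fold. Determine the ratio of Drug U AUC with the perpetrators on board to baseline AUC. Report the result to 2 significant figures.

CYP2C9: 0.26 × 0.04 = 0.0104
CYP2C8: 0.12 × 0.47 = 0.0564
CYP2C19: 0.31 × 4.2 = 1.302
Other: 0.31 (unchanged)
New clearance relative to baseline: 0.0104 + 0.0564 + 1.302 + 0.31 = 1.6788.
Because AUC varies inversely with clearance, the combined effect is 1 / 1.6788 = 0.60.

0.60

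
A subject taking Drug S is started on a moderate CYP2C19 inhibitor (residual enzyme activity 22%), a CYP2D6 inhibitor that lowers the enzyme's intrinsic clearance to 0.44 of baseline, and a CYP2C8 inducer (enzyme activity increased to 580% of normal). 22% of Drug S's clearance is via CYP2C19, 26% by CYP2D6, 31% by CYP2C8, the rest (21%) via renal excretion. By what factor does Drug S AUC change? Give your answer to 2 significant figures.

CYP2C19: 0.22 × 0.22 = 0.0484
CYP2D6: 0.26 × 0.44 = 0.1144
CYP2C8: 0.31 × 5.8 = 1.798
Other: 0.21 (unchanged)
Relative clearance = 0.0484 + 0.1144 + 1.798 + 0.21 = 2.1708.
AUC ∝ 1/CL: fold-change = 1 / 2.1708 = 0.46.

0.46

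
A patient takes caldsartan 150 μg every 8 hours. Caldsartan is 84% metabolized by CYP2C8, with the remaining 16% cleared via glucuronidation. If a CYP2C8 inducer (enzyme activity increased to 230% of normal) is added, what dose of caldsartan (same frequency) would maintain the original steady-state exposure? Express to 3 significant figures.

314 μg

CYP2C8: 0.84 × 2.3 = 1.932
Other: 0.16 (unchanged)
CL_new/CL_old = 1.932 + 0.16 = 2.092.
Css,avg = (dose rate)/CL, so holding Css fixed requires dose ∝ CL: 150 × 2.092 = 314 μg.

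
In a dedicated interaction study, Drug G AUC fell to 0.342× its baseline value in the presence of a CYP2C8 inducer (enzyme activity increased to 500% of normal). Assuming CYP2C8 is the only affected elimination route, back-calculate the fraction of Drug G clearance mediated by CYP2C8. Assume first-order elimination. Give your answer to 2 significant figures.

0.48

Call the CYP2C8 fraction fm. After the interaction, CL_new/CL_old = fm × 5 + (1 − fm).
AUC ratio = 1 / (new CL fraction), so new CL fraction = 1 / 0.342 = 2.924.
fm × 5 + 1 − fm = 2.924  ⇒  fm × (5 − 1) = 1.924  ⇒  fm = 0.48.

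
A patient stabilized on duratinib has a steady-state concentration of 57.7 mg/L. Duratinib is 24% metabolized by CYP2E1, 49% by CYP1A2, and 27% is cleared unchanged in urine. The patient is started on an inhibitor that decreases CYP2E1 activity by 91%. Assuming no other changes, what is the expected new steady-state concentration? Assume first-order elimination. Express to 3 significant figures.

The CYP2E1 pathway (24% of clearance) is reduced to 0.09× activity: 0.24 × 0.09 = 0.0216.
CYP1A2 (49%) and the residual 27% are unaffected.
CL_new/CL_old = 0.0216 + 0.49 + 0.27 = 0.7816.
New steady-state concentration = baseline ÷ relative clearance = 57.7 / 0.7816 = 73.8 mg/L.

73.8 mg/L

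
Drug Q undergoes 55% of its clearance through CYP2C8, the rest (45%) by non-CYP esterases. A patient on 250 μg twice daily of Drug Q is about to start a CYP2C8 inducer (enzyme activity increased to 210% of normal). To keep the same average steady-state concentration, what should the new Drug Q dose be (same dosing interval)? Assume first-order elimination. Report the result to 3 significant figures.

401 μg

CYP2C8: 0.55 × 2.1 = 1.155
Other: 0.45 (unchanged)
Relative clearance = 1.155 + 0.45 = 1.605.
Css,avg = (dose rate)/CL, so holding Css fixed requires dose ∝ CL: 250 × 1.605 = 401 μg.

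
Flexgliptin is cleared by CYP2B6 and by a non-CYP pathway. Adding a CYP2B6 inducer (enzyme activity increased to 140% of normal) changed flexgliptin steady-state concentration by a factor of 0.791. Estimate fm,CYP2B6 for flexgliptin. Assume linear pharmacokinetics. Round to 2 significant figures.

0.66

Write x for the fraction cleared via CYP2B6. The observed steady-state concentration change means clearance rose to 1/0.791 = 1.264 of baseline.
Setting x·1.4 + (1 − x) = 1.264 and solving: x = (1.264 − 1)/(1.4 − 1) = 0.66.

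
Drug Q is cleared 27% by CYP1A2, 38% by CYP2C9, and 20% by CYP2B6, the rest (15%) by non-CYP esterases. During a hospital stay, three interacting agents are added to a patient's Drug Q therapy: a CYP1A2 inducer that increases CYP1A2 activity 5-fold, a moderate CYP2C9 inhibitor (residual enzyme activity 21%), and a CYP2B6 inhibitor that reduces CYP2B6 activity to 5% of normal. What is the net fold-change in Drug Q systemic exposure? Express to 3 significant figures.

CYP1A2: 0.27 × 5 = 1.35
CYP2C9: 0.38 × 0.21 = 0.0798
CYP2B6: 0.2 × 0.05 = 0.01
Other: 0.15 (unchanged)
Relative clearance = 1.35 + 0.0798 + 0.01 + 0.15 = 1.5898.
Systemic exposure ∝ 1/CL: fold-change = 1 / 1.5898 = 0.629.

0.629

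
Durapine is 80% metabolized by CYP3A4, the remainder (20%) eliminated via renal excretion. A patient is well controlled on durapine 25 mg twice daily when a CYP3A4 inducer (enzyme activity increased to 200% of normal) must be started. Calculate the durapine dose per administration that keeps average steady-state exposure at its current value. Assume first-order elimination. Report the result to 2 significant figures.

The CYP3A4 pathway (80% of clearance) rises to 2× activity: 0.8 × 2 = 1.6.
Non-CYP routes (20%) are unchanged.
CL_new/CL_old = 1.6 + 0.2 = 1.8.
Exposure is unchanged when dose changes in proportion to clearance. New dose = 25 mg × 1.8 = 45 mg.

45 mg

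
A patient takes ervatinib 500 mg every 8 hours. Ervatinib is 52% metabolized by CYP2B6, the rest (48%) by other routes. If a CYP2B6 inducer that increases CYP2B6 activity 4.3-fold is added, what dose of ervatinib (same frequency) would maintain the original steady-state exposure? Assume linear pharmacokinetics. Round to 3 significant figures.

The CYP2B6 pathway (52% of clearance) rises to 4.3× activity: 0.52 × 4.3 = 2.236.
The remaining 48% of clearance is unaffected.
CL_new/CL_old = 2.236 + 0.48 = 2.716.
Exposure is unchanged when dose changes in proportion to clearance. New dose = 500 mg × 2.716 = 1.36 × 10³ mg.

1.36 × 10³ mg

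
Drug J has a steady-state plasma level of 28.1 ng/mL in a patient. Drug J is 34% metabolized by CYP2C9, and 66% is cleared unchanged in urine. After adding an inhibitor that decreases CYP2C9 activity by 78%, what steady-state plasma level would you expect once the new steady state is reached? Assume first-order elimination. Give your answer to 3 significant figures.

38.2 ng/mL

The CYP2C9 pathway (34% of clearance) falls to 0.22× activity: 0.34 × 0.22 = 0.0748.
Non-CYP routes (66%) are unchanged.
Relative clearance = 0.0748 + 0.66 = 0.7348.
New steady-state plasma level = baseline ÷ relative clearance = 28.1 / 0.7348 = 38.2 ng/mL.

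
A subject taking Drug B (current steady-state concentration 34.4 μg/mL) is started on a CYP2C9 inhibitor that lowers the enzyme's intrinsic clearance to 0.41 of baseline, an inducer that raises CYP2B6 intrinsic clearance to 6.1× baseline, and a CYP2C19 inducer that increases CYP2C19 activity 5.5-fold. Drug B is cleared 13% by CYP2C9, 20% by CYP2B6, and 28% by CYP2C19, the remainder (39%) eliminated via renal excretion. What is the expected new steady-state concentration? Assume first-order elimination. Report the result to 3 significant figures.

10.7 μg/mL

CYP2C9: 0.13 × 0.41 = 0.0533
CYP2B6: 0.2 × 6.1 = 1.22
CYP2C19: 0.28 × 5.5 = 1.54
Other: 0.39 (unchanged)
CL_new/CL_old = 0.0533 + 1.22 + 1.54 + 0.39 = 3.2033.
Dividing the baseline by the relative clearance: 34.4 / 3.2033 = 10.7 μg/mL.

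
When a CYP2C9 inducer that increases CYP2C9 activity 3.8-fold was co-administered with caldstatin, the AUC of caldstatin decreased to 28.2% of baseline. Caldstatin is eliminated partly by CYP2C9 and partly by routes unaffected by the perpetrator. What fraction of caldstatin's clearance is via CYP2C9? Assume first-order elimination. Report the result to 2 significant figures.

Let x = fm,CYP2C9. Because AUC ∝ 1/CL, relative clearance rose to 1/0.282 = 3.546.
Setting x·3.8 + (1 − x) = 3.546 and solving: x = (3.546 − 1)/(3.8 − 1) = 0.91.

0.91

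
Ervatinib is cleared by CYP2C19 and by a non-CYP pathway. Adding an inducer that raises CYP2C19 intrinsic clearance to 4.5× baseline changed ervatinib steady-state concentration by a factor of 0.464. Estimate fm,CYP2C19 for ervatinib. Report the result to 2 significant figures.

0.33

Call the CYP2C19 fraction fm. After the interaction, CL_new/CL_old = fm × 4.5 + (1 − fm).
Steady-state concentration ratio = 1 / (new CL fraction), so new CL fraction = 1 / 0.464 = 2.155.
fm × 4.5 + 1 − fm = 2.155  ⇒  fm × (4.5 − 1) = 1.155  ⇒  fm = 0.33.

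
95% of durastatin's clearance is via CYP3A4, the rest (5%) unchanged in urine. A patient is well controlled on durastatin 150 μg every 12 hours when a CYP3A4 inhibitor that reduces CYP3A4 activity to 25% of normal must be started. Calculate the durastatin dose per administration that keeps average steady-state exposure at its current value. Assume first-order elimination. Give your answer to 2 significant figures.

43 μg

The CYP3A4 pathway (95% of clearance) falls to 0.25× activity: 0.95 × 0.25 = 0.2375.
Non-CYP routes (5%) are unchanged.
New clearance relative to baseline: 0.2375 + 0.05 = 0.2875.
Exposure is unchanged when dose changes in proportion to clearance. New dose = 150 μg × 0.2875 = 43 μg.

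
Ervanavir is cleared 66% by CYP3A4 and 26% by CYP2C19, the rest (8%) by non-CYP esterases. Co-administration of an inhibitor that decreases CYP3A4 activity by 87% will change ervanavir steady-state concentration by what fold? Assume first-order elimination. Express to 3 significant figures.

The CYP3A4 pathway (66% of clearance) is reduced to 0.13× activity: 0.66 × 0.13 = 0.0858.
CYP2C19 (26%) and the residual 8% are unaffected.
CL_new/CL_old = 0.0858 + 0.26 + 0.08 = 0.4258.
Steady-state concentration ratio = CL_old/CL_new = 1 / 0.4258 = 2.35.

2.35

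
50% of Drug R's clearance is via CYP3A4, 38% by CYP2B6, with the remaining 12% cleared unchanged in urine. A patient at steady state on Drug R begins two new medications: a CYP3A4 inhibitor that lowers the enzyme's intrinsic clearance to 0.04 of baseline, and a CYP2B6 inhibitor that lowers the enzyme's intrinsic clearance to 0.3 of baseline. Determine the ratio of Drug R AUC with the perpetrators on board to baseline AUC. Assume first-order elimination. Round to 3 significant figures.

3.94

CYP3A4: 0.5 × 0.04 = 0.02
CYP2B6: 0.38 × 0.3 = 0.114
Other: 0.12 (unchanged)
Relative clearance = 0.02 + 0.114 + 0.12 = 0.254.
Because AUC varies inversely with clearance, the combined effect is 1 / 0.254 = 3.94.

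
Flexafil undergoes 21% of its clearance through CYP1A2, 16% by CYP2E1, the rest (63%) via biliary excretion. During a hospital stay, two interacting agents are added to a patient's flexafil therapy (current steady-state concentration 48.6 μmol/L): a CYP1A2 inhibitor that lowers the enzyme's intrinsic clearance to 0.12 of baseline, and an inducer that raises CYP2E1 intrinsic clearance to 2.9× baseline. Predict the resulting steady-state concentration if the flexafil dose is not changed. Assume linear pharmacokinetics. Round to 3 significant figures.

43.4 μmol/L

The CYP1A2 pathway (21% of clearance) falls to 0.12× activity: 0.21 × 0.12 = 0.0252.
The CYP2E1 pathway (16% of clearance) is boosted to 2.9× activity: 0.16 × 2.9 = 0.464.
Non-CYP routes (63%) are unchanged.
New clearance relative to baseline: 0.0252 + 0.464 + 0.63 = 1.1192.
Steady-state concentration ∝ 1/CL: new value = 48.6 / 1.1192 = 43.4 μmol/L.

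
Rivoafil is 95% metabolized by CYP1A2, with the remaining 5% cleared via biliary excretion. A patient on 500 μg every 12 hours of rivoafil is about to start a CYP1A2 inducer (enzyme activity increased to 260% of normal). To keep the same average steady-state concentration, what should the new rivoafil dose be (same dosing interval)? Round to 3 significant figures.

The CYP1A2 pathway (95% of clearance) increases to 2.6× activity: 0.95 × 2.6 = 2.47.
Non-CYP routes (5%) are unchanged.
New clearance relative to baseline: 2.47 + 0.05 = 2.52.
Css,avg = (dose rate)/CL, so holding Css fixed requires dose ∝ CL: 500 × 2.52 = 1.26 × 10³ μg.

1.26 × 10³ μg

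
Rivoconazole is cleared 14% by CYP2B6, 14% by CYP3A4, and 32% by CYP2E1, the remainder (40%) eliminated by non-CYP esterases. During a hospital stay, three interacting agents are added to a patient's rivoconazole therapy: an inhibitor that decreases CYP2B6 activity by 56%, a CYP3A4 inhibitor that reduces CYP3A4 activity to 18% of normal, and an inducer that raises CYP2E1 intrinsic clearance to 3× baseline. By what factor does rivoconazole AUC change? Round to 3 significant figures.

0.691

The CYP2B6 pathway (14% of clearance) falls to 0.44× activity: 0.14 × 0.44 = 0.0616.
The CYP3A4 pathway (14% of clearance) falls to 0.18× activity: 0.14 × 0.18 = 0.0252.
The CYP2E1 pathway (32% of clearance) is boosted to 3× activity: 0.32 × 3 = 0.96.
Non-CYP routes (40%) are unchanged.
New clearance relative to baseline: 0.0616 + 0.0252 + 0.96 + 0.4 = 1.4468.
AUC ∝ 1/CL: fold-change = 1 / 1.4468 = 0.691.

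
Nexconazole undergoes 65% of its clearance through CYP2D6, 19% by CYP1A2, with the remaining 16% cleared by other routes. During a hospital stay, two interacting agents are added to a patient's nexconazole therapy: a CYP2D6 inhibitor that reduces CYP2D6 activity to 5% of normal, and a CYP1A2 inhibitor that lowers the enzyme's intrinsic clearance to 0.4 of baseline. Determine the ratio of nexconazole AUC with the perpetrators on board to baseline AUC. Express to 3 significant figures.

CYP2D6: 0.65 × 0.05 = 0.0325
CYP1A2: 0.19 × 0.4 = 0.076
Other: 0.16 (unchanged)
New clearance relative to baseline: 0.0325 + 0.076 + 0.16 = 0.2685.
AUC ∝ 1/CL: fold-change = 1 / 0.2685 = 3.72.

3.72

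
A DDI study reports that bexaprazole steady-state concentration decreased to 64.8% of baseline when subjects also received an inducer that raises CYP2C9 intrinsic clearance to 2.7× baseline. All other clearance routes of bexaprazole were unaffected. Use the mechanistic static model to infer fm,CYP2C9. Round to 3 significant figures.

0.320

Write x for the fraction cleared via CYP2C9. The observed steady-state concentration change means clearance rose to 1/0.648 = 1.543 of baseline.
Setting x·2.7 + (1 − x) = 1.543 and solving: x = (1.543 − 1)/(2.7 − 1) = 0.320.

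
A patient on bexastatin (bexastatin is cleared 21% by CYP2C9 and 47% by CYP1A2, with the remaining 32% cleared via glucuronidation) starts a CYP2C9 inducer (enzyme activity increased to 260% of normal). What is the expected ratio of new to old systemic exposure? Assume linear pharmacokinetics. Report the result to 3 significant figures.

0.749

The CYP2C9 pathway (21% of clearance) is boosted to 2.6× activity: 0.21 × 2.6 = 0.546.
CYP1A2 (47%) and the residual 32% are unaffected.
New clearance relative to baseline: 0.546 + 0.47 + 0.32 = 1.336.
Systemic exposure is inversely proportional to clearance, so the fold-change is 1 / 1.336 = 0.749.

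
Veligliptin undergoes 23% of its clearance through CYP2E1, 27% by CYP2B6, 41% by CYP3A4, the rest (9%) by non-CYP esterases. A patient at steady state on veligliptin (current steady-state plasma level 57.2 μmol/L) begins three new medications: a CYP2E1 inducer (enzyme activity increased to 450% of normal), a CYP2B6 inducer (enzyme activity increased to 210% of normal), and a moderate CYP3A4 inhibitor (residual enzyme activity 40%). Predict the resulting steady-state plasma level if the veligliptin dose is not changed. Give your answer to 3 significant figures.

30.8 μmol/L

The CYP2E1 pathway (23% of clearance) is boosted to 4.5× activity: 0.23 × 4.5 = 1.035.
The CYP2B6 pathway (27% of clearance) is boosted to 2.1× activity: 0.27 × 2.1 = 0.567.
The CYP3A4 pathway (41% of clearance) falls to 0.4× activity: 0.41 × 0.4 = 0.164.
Non-CYP routes (9%) are unchanged.
CL_new/CL_old = 1.035 + 0.567 + 0.164 + 0.09 = 1.856.
Steady-state plasma level ∝ 1/CL: new value = 57.2 / 1.856 = 30.8 μmol/L.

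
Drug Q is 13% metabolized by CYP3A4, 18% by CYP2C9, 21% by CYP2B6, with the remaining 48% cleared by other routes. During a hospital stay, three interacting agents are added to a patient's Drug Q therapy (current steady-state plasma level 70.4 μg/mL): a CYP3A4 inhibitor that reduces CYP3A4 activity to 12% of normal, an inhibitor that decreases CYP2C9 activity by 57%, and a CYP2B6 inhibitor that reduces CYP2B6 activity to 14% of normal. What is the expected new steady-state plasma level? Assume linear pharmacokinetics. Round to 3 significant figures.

The CYP3A4 pathway (13% of clearance) drops to 0.12× activity: 0.13 × 0.12 = 0.0156.
The CYP2C9 pathway (18% of clearance) drops to 0.43× activity: 0.18 × 0.43 = 0.0774.
The CYP2B6 pathway (21% of clearance) falls to 0.14× activity: 0.21 × 0.14 = 0.0294.
The remaining 48% of clearance is unaffected.
Relative clearance = 0.0156 + 0.0774 + 0.0294 + 0.48 = 0.6024.
Steady-state plasma level ∝ 1/CL: new value = 70.4 / 0.6024 = 117 μg/mL.

117 μg/mL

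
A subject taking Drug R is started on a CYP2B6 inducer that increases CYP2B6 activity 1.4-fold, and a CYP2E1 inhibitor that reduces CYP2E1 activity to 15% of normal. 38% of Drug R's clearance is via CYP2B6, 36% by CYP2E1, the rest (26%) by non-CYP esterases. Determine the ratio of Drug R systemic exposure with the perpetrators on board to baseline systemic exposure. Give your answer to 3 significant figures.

1.18

CYP2B6: 0.38 × 1.4 = 0.532
CYP2E1: 0.36 × 0.15 = 0.054
Other: 0.26 (unchanged)
CL_new/CL_old = 0.532 + 0.054 + 0.26 = 0.846.
Net systemic exposure ratio = 1 / 0.846 = 1.18.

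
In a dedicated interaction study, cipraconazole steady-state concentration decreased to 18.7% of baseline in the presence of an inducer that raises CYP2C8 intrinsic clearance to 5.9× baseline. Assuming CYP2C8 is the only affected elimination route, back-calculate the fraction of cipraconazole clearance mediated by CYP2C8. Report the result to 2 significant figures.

Let fm be the CYP2C8 fraction. New clearance relative to baseline = fm × 5.9 + (1 − fm).
Steady-state concentration ratio = 1 / (new CL fraction), so new CL fraction = 1 / 0.187 = 5.348.
fm × 5.9 + 1 − fm = 5.348  ⇒  fm × (5.9 − 1) = 4.348  ⇒  fm = 0.89.

0.89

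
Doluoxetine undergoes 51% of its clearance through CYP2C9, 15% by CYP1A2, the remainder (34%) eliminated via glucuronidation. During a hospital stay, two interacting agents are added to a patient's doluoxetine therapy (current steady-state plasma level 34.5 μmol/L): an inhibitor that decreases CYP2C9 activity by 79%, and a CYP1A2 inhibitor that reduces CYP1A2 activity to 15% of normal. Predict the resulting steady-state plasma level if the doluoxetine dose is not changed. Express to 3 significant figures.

73.5 μmol/L

The CYP2C9 pathway (51% of clearance) falls to 0.21× activity: 0.51 × 0.21 = 0.1071.
The CYP1A2 pathway (15% of clearance) falls to 0.15× activity: 0.15 × 0.15 = 0.0225.
Non-CYP routes (34%) are unchanged.
Relative clearance = 0.1071 + 0.0225 + 0.34 = 0.4696.
Steady-state plasma level ∝ 1/CL: new value = 34.5 / 0.4696 = 73.5 μmol/L.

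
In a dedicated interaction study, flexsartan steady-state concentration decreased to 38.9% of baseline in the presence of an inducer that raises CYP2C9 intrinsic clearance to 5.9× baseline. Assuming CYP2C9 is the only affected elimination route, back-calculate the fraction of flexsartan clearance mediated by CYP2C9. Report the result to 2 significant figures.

0.32

CL'/CL = 1 / 0.389 = 2.571
5.9·fm + (1 − fm) = 2.571
fm = (2.571 − 1) / (5.9 − 1) = 0.32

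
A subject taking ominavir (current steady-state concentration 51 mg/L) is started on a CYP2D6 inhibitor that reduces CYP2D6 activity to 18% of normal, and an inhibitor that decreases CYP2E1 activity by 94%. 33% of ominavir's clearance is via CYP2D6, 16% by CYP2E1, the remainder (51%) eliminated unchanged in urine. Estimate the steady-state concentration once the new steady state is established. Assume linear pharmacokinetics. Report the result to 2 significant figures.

The CYP2D6 pathway (33% of clearance) is reduced to 0.18× activity: 0.33 × 0.18 = 0.0594.
The CYP2E1 pathway (16% of clearance) drops to 0.06× activity: 0.16 × 0.06 = 0.0096.
Non-CYP routes (51%) are unchanged.
CL_new/CL_old = 0.0594 + 0.0096 + 0.51 = 0.579.
New steady-state concentration = 51 / 0.579 = 88 mg/L (concentration scales inversely with clearance).

88 mg/L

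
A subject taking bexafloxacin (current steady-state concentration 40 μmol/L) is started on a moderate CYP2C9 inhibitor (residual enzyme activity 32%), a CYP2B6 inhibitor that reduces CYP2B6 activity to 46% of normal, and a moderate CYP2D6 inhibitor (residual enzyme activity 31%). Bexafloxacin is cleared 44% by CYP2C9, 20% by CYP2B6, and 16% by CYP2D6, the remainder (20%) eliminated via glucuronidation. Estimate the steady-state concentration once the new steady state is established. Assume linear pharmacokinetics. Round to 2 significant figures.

83 μmol/L

CYP2C9: 0.44 × 0.32 = 0.1408
CYP2B6: 0.2 × 0.46 = 0.092
CYP2D6: 0.16 × 0.31 = 0.0496
Other: 0.2 (unchanged)
Relative clearance = 0.1408 + 0.092 + 0.0496 + 0.2 = 0.4824.
Steady-state concentration ∝ 1/CL: new value = 40 / 0.4824 = 83 μmol/L.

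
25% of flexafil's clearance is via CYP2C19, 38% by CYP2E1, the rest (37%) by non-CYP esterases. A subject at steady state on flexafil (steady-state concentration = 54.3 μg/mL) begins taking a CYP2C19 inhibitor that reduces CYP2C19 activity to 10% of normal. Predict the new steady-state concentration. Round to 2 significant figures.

The CYP2C19 pathway (25% of clearance) falls to 0.1× activity: 0.25 × 0.1 = 0.025.
CYP2E1 (38%) and the residual 37% are unaffected.
New clearance relative to baseline: 0.025 + 0.38 + 0.37 = 0.775.
With dosing unchanged, steady-state concentration scales as 1/CL: 54.3 / 0.775 = 70 μg/mL.

70 μg/mL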